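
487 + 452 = 939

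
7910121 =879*8999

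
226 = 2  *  113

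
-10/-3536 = 5/1768= 0.00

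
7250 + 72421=79671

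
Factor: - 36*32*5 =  - 2^7*3^2*5^1= - 5760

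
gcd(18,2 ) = 2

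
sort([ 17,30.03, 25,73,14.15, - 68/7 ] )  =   [ - 68/7, 14.15, 17,25,30.03, 73]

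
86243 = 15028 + 71215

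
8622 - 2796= 5826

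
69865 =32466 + 37399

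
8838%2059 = 602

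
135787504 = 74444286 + 61343218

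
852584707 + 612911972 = 1465496679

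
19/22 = 19/22   =  0.86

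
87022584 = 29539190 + 57483394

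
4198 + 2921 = 7119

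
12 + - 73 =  - 61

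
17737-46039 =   -  28302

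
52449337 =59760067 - 7310730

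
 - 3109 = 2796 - 5905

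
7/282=7/282 =0.02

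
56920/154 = 28460/77= 369.61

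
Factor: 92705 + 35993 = 128698 = 2^1*229^1*281^1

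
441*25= 11025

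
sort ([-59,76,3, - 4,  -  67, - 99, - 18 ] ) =[ - 99, - 67, - 59, - 18, - 4,3,76 ]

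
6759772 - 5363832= 1395940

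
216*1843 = 398088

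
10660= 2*5330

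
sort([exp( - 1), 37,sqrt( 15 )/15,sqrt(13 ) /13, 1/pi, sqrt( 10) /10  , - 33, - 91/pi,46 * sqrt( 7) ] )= [ - 33, - 91/pi,sqrt(15) /15 , sqrt ( 13)/13, sqrt( 10) /10, 1/pi, exp( - 1), 37, 46*sqrt(7)] 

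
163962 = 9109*18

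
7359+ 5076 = 12435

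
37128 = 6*6188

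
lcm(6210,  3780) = 86940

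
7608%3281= 1046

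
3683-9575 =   -  5892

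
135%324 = 135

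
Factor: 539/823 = 7^2*11^1*823^( - 1 ) 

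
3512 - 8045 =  - 4533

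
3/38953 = 3/38953 = 0.00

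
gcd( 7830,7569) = 261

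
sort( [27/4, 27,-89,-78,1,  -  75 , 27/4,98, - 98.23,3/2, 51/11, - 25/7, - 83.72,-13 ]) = [ - 98.23, - 89, - 83.72, - 78, - 75, - 13,-25/7,1, 3/2, 51/11,27/4,27/4,27, 98 ]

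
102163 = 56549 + 45614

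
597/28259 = 597/28259 = 0.02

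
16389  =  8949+7440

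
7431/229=7431/229 = 32.45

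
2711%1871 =840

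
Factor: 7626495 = 3^1*5^1  *  508433^1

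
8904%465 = 69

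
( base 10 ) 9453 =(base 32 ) 97D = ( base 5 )300303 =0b10010011101101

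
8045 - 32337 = - 24292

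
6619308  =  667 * 9924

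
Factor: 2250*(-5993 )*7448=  - 2^4 * 3^2*5^3*7^2*13^1*19^1 * 461^1 = - 100430694000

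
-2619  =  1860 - 4479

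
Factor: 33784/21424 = 41/26 = 2^ ( - 1)*13^( - 1) *41^1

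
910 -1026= - 116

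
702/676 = 1 + 1/26 = 1.04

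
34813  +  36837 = 71650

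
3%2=1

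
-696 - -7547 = 6851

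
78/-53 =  - 2 + 28/53=- 1.47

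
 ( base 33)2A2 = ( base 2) 100111001110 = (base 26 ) 3IE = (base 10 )2510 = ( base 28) 35I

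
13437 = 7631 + 5806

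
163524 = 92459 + 71065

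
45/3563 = 45/3563 = 0.01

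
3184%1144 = 896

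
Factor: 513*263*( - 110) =- 2^1* 3^3*5^1*11^1*19^1*263^1 = -14841090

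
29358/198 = 148  +  3/11 = 148.27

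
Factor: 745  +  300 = 5^1*11^1*19^1 = 1045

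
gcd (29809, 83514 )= 1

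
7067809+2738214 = 9806023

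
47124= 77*612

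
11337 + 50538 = 61875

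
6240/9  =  2080/3 = 693.33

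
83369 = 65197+18172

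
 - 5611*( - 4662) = 26158482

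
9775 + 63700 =73475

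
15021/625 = 24 + 21/625= 24.03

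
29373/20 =1468+13/20 = 1468.65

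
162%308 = 162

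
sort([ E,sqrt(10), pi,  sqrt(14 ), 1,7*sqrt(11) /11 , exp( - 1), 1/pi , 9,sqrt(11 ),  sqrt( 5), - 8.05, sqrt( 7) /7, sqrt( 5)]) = [- 8.05, 1/pi,exp( - 1), sqrt( 7 )/7,  1,7*sqrt( 11 )/11,  sqrt(5), sqrt(5 ), E , pi, sqrt(10 ), sqrt( 11), sqrt(14),  9]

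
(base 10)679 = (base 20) 1dj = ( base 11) 568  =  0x2a7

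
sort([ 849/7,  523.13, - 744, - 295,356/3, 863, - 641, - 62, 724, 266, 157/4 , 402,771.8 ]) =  [ - 744, - 641,- 295, - 62,157/4,356/3,849/7,266,402,523.13, 724,771.8, 863]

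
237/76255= 237/76255 = 0.00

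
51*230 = 11730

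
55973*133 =7444409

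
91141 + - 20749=70392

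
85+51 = 136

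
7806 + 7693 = 15499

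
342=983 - 641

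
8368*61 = 510448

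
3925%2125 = 1800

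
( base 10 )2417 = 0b100101110001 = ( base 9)3275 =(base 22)4LJ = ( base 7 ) 10022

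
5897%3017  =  2880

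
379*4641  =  1758939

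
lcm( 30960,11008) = 495360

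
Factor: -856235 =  - 5^1*19^1*9013^1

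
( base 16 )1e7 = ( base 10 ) 487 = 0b111100111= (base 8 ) 747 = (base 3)200001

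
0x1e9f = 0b1111010011111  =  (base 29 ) 999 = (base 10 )7839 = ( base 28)9RR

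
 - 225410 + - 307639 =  - 533049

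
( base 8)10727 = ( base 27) 674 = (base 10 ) 4567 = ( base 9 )6234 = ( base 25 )77H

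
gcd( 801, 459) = 9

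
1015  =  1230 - 215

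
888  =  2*444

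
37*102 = 3774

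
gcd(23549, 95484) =1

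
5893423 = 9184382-3290959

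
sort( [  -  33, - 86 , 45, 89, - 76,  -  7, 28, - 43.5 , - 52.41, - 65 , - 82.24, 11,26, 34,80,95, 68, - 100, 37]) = [  -  100, - 86, - 82.24, - 76 , - 65,  -  52.41 , - 43.5, - 33, -7 , 11, 26,28,34,37,45,68 , 80,  89, 95 ]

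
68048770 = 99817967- 31769197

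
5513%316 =141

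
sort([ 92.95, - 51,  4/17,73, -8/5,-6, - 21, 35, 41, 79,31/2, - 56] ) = [ - 56,-51, - 21,  -  6, - 8/5, 4/17, 31/2 , 35, 41, 73,79, 92.95 ]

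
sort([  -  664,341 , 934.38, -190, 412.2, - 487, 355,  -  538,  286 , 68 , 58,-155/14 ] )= [ - 664 ,-538,-487, - 190,  -  155/14,58,68,286 , 341,355 , 412.2 , 934.38]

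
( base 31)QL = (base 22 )1fd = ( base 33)P2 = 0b1100111011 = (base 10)827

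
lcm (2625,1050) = 5250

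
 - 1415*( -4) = 5660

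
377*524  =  197548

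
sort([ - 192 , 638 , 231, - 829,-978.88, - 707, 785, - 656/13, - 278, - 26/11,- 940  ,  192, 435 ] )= [ - 978.88, - 940, - 829,-707, - 278 ,-192,-656/13, - 26/11,192, 231,435,638, 785] 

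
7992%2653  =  33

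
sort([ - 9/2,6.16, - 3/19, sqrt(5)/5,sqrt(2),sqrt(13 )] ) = [ - 9/2,-3/19,sqrt( 5 )/5,sqrt (2),sqrt (13),  6.16] 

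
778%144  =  58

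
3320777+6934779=10255556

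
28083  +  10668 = 38751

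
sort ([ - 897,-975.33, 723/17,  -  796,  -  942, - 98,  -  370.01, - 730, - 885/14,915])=[ - 975.33,-942, - 897, - 796, - 730, - 370.01,-98,-885/14,723/17, 915]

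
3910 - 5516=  - 1606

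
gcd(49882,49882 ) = 49882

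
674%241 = 192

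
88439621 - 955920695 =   -  867481074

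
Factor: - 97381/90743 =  - 103^( - 1) *881^( - 1) * 97381^1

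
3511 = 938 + 2573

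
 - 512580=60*( - 8543)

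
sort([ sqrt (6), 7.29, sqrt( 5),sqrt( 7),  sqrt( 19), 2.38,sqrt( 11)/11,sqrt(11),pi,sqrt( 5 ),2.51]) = [ sqrt (11) /11,sqrt(5 ), sqrt( 5),2.38, sqrt( 6), 2.51,sqrt( 7), pi, sqrt( 11),sqrt( 19), 7.29 ]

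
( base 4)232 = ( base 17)2c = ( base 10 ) 46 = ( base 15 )31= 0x2e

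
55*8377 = 460735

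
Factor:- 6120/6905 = -1224/1381=- 2^3*3^2*17^1*1381^(-1)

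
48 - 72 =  - 24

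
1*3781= 3781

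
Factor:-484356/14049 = -724/21 = - 2^2 * 3^(- 1)*7^(  -  1) * 181^1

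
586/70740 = 293/35370 = 0.01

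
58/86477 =58/86477 = 0.00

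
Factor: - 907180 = -2^2*5^1*67^1*677^1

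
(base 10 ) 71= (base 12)5B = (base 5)241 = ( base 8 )107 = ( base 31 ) 29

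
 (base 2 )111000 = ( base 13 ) 44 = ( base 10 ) 56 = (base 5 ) 211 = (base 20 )2G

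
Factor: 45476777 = 47^1*157^1 * 6163^1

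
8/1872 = 1/234 = 0.00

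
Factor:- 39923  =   - 13^1*37^1*83^1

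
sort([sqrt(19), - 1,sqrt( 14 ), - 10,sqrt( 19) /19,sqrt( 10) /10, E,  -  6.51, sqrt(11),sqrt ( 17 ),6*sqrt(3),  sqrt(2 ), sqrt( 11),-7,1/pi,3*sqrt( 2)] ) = [ - 10,  -  7,  -  6.51 ,-1, sqrt ( 19 ) /19,sqrt( 10)/10,  1/pi, sqrt(2 ),E, sqrt( 11 ), sqrt(11) , sqrt( 14 ),sqrt(17 ),3*sqrt( 2 ),sqrt( 19 ),6*sqrt( 3)] 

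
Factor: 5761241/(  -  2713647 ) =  - 3^( - 1)*31^( - 1)*347^1*16603^1 *29179^(  -  1 )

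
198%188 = 10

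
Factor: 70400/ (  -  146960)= -80/167 = - 2^4*5^1*167^( - 1)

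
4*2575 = 10300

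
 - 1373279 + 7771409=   6398130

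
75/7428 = 25/2476 = 0.01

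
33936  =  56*606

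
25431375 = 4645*5475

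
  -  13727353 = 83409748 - 97137101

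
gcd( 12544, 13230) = 98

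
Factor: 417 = 3^1*139^1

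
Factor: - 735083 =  - 735083^1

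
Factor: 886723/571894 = 2^( - 1)*269^(-1 )  *499^1*1063^( - 1 )*1777^1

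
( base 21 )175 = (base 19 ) 1C4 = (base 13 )368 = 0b1001010001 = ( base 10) 593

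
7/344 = 7/344  =  0.02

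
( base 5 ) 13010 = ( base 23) 1KG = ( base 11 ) 834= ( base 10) 1005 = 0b1111101101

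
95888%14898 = 6500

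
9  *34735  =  312615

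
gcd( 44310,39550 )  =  70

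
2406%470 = 56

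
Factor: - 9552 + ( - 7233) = -16785 = - 3^2 * 5^1 * 373^1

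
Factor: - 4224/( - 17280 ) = 3^(-2 )*5^( - 1) * 11^1=11/45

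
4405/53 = 4405/53 = 83.11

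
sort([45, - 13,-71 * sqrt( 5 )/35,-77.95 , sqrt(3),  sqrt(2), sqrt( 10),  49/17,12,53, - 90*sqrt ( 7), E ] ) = [ - 90 * sqrt(7), - 77.95,-13, - 71*sqrt( 5 ) /35,  sqrt(2),sqrt( 3),E,49/17, sqrt(10 ), 12 , 45,  53] 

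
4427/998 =4+435/998 = 4.44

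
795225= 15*53015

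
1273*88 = 112024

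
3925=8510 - 4585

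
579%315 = 264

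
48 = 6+42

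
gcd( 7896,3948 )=3948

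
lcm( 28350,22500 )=1417500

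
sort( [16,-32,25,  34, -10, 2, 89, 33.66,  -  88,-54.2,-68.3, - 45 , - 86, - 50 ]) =[ - 88, - 86, - 68.3,  -  54.2, - 50 , - 45,  -  32, - 10, 2,  16,25, 33.66, 34 , 89]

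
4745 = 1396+3349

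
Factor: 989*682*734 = 2^2 * 11^1*23^1 * 31^1*43^1*367^1 = 495081532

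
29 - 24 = 5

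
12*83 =996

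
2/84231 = 2/84231 = 0.00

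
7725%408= 381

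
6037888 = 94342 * 64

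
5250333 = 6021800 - 771467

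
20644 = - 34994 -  -55638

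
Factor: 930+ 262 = 1192 = 2^3*149^1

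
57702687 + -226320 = 57476367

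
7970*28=223160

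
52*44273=2302196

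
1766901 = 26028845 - 24261944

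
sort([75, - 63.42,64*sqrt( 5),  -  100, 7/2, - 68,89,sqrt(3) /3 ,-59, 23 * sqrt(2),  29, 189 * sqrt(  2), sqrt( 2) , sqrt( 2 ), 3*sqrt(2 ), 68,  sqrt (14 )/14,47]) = [-100,-68,  -  63.42, - 59, sqrt(14)/14, sqrt( 3)/3, sqrt (2 ), sqrt(2 ), 7/2,3 * sqrt ( 2), 29, 23 *sqrt( 2 ), 47, 68, 75,89 , 64*sqrt ( 5) , 189*sqrt(2 ) ]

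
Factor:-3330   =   - 2^1 * 3^2*5^1*37^1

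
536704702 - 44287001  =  492417701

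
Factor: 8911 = 7^1*19^1*67^1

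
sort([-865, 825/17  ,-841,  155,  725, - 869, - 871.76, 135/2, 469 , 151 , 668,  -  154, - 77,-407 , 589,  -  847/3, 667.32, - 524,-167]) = [ - 871.76,-869,  -  865, - 841, - 524, - 407, - 847/3, - 167, - 154 ,  -  77, 825/17,135/2,  151, 155,469, 589,667.32 , 668,  725] 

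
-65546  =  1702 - 67248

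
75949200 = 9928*7650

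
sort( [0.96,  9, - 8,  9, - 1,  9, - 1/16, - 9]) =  [ - 9,-8,-1, - 1/16,0.96,9, 9,9 ]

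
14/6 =7/3 = 2.33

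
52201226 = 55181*946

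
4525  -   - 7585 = 12110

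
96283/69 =1395 +28/69  =  1395.41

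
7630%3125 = 1380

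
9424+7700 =17124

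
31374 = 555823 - 524449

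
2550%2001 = 549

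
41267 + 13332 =54599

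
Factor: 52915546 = 2^1*29^1 * 912337^1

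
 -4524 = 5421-9945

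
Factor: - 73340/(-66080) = 2^( - 3) * 7^(-1)*19^1*59^( - 1 )*193^1  =  3667/3304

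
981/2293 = 981/2293 = 0.43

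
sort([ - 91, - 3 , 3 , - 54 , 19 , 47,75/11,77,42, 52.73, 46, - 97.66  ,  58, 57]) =[ - 97.66, - 91, - 54, - 3 , 3, 75/11, 19, 42,46,47,52.73, 57, 58, 77] 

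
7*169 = 1183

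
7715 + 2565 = 10280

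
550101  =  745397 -195296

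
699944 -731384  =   - 31440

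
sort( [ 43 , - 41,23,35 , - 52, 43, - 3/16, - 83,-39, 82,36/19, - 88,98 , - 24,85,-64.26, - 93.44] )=[ - 93.44, - 88, - 83, - 64.26, - 52, - 41, - 39,  -  24, - 3/16,36/19, 23, 35,  43,43, 82, 85,98]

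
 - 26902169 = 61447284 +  - 88349453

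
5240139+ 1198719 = 6438858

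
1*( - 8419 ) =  - 8419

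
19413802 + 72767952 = 92181754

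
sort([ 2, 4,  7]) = [ 2,4, 7] 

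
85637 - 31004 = 54633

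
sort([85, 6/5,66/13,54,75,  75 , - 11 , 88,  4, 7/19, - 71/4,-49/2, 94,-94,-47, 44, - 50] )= [ - 94,-50, - 47,-49/2, - 71/4, - 11, 7/19, 6/5, 4, 66/13, 44, 54,75, 75,85, 88, 94] 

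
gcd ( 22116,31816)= 388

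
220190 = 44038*5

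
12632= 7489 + 5143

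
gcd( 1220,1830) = 610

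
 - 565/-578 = 565/578 = 0.98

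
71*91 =6461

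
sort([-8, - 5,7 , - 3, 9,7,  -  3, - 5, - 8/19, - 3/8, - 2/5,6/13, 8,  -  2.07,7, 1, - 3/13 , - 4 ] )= [ - 8, - 5, - 5, - 4, - 3, - 3, - 2.07, - 8/19,  -  2/5,-3/8,  -  3/13, 6/13 , 1, 7,  7, 7, 8 , 9]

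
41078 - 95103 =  - 54025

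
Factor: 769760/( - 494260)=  - 2^3*13^(-1 ) * 17^1*283^1 * 1901^(  -  1 )  =  -38488/24713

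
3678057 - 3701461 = - 23404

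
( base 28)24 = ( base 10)60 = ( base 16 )3c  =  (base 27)26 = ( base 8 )74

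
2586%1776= 810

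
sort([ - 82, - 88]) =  [ -88, -82]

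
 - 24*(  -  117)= 2808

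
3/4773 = 1/1591 = 0.00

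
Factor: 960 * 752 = 2^10*3^1*5^1*47^1 = 721920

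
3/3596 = 3/3596 = 0.00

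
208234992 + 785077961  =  993312953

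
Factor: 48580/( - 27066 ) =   -  70/39 =-2^1 * 3^( - 1)*5^1*7^1*13^( -1 )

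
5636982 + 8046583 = 13683565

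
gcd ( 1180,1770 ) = 590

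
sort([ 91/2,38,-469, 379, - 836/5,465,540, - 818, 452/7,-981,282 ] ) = [ - 981, - 818, -469,- 836/5,38, 91/2, 452/7, 282, 379,465,  540 ]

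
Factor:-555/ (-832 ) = 2^( - 6 )*3^1 * 5^1*13^(-1 )*37^1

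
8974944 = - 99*( - 90656)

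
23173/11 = 2106 + 7/11 = 2106.64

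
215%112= 103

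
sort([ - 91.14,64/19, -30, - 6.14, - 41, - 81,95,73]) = [-91.14, - 81, - 41, - 30, - 6.14,64/19,73,95]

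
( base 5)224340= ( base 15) 25EA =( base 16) 1F9F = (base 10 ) 8095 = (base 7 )32413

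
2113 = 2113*1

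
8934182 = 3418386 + 5515796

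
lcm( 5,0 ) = 0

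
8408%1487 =973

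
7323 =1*7323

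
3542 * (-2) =-7084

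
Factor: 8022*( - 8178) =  - 2^2*3^2*7^1*29^1*47^1*191^1 = - 65603916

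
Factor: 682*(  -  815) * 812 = -451333960 = -2^3*5^1 * 7^1*11^1*29^1*31^1*163^1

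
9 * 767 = 6903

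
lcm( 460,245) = 22540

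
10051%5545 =4506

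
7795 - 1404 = 6391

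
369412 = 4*92353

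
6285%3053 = 179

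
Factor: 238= 2^1*7^1*17^1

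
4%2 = 0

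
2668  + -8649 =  - 5981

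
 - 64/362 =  - 1 + 149/181 = - 0.18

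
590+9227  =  9817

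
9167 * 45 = 412515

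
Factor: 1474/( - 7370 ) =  - 1/5=- 5^( - 1 ) 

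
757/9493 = 757/9493= 0.08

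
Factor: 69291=3^2 * 7699^1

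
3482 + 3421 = 6903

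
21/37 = 21/37 = 0.57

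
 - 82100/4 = - 20525 = - 20525.00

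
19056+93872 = 112928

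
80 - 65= 15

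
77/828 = 77/828 = 0.09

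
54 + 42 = 96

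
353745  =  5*70749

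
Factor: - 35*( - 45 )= 3^2 * 5^2*7^1   =  1575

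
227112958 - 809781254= - 582668296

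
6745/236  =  6745/236 = 28.58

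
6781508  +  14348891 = 21130399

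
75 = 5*15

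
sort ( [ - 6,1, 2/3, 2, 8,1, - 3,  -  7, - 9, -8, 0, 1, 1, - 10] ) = [ -10, - 9, - 8,  -  7,  -  6,-3, 0,2/3,1, 1,1 , 1,  2, 8 ] 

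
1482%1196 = 286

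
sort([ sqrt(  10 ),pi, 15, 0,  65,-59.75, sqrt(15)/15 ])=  [ -59.75,0, sqrt( 15 )/15, pi,  sqrt( 10 ),15, 65] 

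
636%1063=636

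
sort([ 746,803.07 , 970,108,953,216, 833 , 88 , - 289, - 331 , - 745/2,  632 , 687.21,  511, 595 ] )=[ - 745/2,-331,- 289,88, 108,  216, 511, 595, 632, 687.21, 746 , 803.07,833, 953,970]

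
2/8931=2/8931 = 0.00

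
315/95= 3+6/19 = 3.32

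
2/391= 2/391 = 0.01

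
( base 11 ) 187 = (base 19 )B7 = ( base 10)216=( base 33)6I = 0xd8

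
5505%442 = 201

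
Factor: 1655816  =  2^3*23^1*8999^1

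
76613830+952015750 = 1028629580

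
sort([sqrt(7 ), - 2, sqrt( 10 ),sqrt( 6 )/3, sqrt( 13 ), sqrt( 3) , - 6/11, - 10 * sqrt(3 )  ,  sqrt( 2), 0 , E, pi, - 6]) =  [ - 10*sqrt( 3), - 6, - 2, - 6/11,  0,  sqrt( 6) /3, sqrt(2), sqrt(3), sqrt( 7 ), E, pi,sqrt( 10),sqrt( 13) ]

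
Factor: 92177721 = 3^2 * 19^1*23^2*1019^1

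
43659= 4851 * 9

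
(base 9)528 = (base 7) 1154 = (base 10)431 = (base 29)EP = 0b110101111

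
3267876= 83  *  39372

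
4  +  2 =6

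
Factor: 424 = 2^3 * 53^1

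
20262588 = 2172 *9329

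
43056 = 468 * 92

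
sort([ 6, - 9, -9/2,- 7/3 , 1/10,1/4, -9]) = [-9, - 9, - 9/2, - 7/3, 1/10,1/4,6]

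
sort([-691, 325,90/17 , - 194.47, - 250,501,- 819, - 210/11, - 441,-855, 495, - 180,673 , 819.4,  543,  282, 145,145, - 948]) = [ - 948,  -  855,-819,-691, - 441, - 250, - 194.47, - 180,  -  210/11,90/17,145, 145, 282,325,495,501, 543,673, 819.4]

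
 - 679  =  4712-5391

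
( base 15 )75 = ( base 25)4a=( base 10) 110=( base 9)132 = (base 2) 1101110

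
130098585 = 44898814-  -  85199771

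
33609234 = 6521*5154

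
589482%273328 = 42826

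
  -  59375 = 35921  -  95296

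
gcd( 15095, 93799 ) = 1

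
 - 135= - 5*27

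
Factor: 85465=5^1*17093^1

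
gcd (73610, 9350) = 170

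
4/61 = 4/61 = 0.07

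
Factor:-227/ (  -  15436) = 1/68 = 2^(-2)*17^ ( - 1)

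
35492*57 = 2023044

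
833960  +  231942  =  1065902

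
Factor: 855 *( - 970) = -2^1*3^2*5^2*19^1*97^1 = - 829350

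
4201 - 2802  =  1399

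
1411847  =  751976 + 659871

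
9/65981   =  9/65981 = 0.00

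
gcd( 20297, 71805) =1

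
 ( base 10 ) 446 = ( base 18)16e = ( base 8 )676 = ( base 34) D4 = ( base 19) 149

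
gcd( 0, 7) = 7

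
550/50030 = 55/5003 = 0.01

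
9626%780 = 266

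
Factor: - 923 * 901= - 13^1*17^1 * 53^1*71^1 = - 831623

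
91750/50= 1835=1835.00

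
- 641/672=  - 1+31/672 = - 0.95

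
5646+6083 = 11729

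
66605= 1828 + 64777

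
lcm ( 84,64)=1344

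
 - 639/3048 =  - 1 + 803/1016  =  - 0.21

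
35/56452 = 35/56452 = 0.00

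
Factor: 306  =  2^1*3^2 * 17^1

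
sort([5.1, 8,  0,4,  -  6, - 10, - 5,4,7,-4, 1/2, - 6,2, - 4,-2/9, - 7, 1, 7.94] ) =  [ - 10, - 7,  -  6 ,  -  6, - 5, - 4,  -  4, - 2/9,0, 1/2,1, 2, 4,  4 , 5.1,  7, 7.94,8]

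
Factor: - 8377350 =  - 2^1*3^1 * 5^2  *  55849^1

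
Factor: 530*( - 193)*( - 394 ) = 2^2*5^1 * 53^1*193^1 * 197^1 = 40302260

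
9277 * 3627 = 33647679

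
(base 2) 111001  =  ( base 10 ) 57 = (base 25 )27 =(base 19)30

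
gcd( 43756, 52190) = 2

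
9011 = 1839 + 7172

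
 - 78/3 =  - 26 = - 26.00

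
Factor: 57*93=3^2*19^1* 31^1= 5301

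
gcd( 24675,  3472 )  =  7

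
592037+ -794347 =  - 202310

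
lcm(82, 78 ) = 3198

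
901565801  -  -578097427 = 1479663228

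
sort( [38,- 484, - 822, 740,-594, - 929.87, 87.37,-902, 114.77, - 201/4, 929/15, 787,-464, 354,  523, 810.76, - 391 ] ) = [ - 929.87, - 902, - 822, - 594, - 484, - 464, - 391, - 201/4  ,  38, 929/15,  87.37, 114.77,354, 523, 740, 787,810.76]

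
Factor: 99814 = 2^1*11^1 *13^1*349^1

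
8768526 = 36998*237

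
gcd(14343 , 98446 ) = 1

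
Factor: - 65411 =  - 149^1* 439^1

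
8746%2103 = 334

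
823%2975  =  823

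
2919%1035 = 849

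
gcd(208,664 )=8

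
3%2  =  1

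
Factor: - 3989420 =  - 2^2 *5^1*151^1 * 1321^1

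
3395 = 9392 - 5997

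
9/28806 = 3/9602 = 0.00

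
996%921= 75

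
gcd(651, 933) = 3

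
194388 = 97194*2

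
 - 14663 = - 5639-9024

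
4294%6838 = 4294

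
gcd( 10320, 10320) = 10320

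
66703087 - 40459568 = 26243519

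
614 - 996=  -  382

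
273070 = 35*7802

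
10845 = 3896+6949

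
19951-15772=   4179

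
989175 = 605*1635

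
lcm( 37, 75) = 2775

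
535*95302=50986570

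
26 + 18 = 44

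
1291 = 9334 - 8043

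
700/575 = 1 + 5/23 = 1.22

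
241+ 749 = 990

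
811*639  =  518229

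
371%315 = 56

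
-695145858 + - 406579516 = - 1101725374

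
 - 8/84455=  - 1 + 84447/84455 = - 0.00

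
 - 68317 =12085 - 80402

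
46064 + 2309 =48373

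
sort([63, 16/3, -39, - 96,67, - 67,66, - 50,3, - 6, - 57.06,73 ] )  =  [ - 96 , - 67,  -  57.06, -50, - 39, -6,3, 16/3, 63, 66, 67,73]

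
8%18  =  8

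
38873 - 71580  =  - 32707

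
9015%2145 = 435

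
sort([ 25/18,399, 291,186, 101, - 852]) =[- 852,25/18,101, 186,291, 399]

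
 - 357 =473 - 830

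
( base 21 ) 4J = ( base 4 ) 1213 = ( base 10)103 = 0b1100111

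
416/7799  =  416/7799= 0.05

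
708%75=33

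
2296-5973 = - 3677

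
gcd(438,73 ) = 73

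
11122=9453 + 1669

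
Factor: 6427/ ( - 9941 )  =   - 6427^1*9941^( -1)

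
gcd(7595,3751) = 31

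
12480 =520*24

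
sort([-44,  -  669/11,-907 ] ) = [-907, - 669/11,  -  44 ] 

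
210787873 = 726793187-516005314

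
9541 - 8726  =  815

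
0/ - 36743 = 0/1 = - 0.00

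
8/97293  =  8/97293  =  0.00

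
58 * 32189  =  1866962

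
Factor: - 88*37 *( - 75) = 244200 =2^3*3^1*5^2*11^1*37^1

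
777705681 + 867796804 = 1645502485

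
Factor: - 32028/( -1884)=17= 17^1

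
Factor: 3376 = 2^4*211^1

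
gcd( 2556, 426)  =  426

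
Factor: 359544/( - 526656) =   -  71/104 = -2^( - 3)*13^( - 1)*71^1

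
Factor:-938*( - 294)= 275772 =2^2*3^1*7^3*67^1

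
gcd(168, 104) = 8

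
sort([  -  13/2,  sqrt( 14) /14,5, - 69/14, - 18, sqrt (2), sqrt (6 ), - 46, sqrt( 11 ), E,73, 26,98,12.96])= [ - 46,  -  18, - 13/2 , - 69/14,sqrt( 14)/14, sqrt( 2 ),sqrt ( 6), E, sqrt( 11),5, 12.96,26,73, 98]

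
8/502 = 4/251 = 0.02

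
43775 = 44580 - 805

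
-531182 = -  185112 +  - 346070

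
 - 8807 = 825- 9632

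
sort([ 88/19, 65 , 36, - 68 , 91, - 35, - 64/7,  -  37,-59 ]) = [ - 68,  -  59, - 37, - 35, - 64/7, 88/19,36, 65, 91] 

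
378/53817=126/17939 = 0.01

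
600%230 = 140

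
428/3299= 428/3299 = 0.13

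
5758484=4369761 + 1388723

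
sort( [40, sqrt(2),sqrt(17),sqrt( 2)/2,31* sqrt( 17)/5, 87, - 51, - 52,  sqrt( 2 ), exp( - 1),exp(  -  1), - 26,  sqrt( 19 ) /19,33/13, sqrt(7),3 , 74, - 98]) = [ - 98, - 52, - 51 , - 26, sqrt( 19 ) /19,exp( - 1), exp (- 1), sqrt( 2 ) /2,sqrt ( 2), sqrt( 2 ), 33/13,sqrt(7),3, sqrt( 17), 31* sqrt( 17 )/5,40,74, 87 ] 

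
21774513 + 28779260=50553773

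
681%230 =221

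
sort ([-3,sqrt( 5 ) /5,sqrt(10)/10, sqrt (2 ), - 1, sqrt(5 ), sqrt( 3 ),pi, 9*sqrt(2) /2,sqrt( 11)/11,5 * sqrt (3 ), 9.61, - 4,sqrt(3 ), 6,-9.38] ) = [ - 9.38, - 4, - 3,-1,sqrt (11)/11,sqrt( 10 ) /10,sqrt(5 ) /5,sqrt(2), sqrt (3),sqrt(3 ), sqrt( 5),pi,6,9*sqrt (2)/2,5*sqrt( 3 ), 9.61 ]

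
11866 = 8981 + 2885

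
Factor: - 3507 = - 3^1 * 7^1*167^1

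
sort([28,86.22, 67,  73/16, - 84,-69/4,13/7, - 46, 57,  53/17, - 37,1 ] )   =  [ - 84,-46, - 37, - 69/4 , 1,13/7,53/17, 73/16,28, 57, 67,86.22 ] 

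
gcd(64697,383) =1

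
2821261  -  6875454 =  -4054193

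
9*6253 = 56277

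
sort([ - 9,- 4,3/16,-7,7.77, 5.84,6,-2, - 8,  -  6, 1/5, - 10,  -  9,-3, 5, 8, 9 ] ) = [ - 10,- 9 , - 9 , - 8,  -  7,  -  6, - 4,-3, - 2 , 3/16,1/5,5 , 5.84, 6,7.77, 8, 9 ]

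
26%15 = 11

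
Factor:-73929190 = - 2^1*5^1*19^2*20479^1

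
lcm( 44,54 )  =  1188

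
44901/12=3741 + 3/4 = 3741.75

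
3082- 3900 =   -  818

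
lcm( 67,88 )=5896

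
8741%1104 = 1013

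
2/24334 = 1/12167= 0.00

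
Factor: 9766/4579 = 514/241 =2^1*241^(  -  1 ) *257^1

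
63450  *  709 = 44986050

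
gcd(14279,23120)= 1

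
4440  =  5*888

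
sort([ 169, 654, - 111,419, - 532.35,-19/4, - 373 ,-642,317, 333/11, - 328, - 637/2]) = [ - 642, - 532.35, - 373 , - 328  , - 637/2, - 111 ,-19/4,333/11 , 169,317,419,654]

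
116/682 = 58/341= 0.17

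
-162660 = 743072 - 905732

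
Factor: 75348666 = 2^1*3^2*1087^1*3851^1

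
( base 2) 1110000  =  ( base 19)5H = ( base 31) 3J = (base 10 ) 112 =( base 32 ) 3g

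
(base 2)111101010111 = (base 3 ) 12101110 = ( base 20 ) 9G7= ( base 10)3927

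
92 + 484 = 576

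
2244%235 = 129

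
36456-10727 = 25729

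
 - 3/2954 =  - 1 + 2951/2954 = - 0.00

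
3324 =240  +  3084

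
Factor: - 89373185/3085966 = - 2^ ( - 1) *5^1*11^1*13^( - 1 )*118691^( - 1 )*1624967^1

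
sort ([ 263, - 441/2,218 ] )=[-441/2,218 , 263 ] 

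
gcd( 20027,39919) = 1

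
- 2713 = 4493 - 7206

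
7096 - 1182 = 5914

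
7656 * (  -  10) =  - 76560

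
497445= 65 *7653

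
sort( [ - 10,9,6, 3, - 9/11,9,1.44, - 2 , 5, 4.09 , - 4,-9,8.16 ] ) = [-10, -9, - 4,  -  2 ,-9/11,1.44, 3,4.09,5, 6, 8.16,9,9]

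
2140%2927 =2140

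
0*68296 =0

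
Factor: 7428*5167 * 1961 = 75264113436 = 2^2*3^1 * 37^1*53^1 *619^1*5167^1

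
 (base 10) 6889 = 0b1101011101001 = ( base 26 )A4P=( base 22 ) E53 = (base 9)10404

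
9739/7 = 1391 + 2/7  =  1391.29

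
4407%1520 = 1367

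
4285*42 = 179970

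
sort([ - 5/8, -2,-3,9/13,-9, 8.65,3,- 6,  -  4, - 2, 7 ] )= [-9 ,- 6,  -  4, - 3,  -  2,-2,-5/8,9/13, 3, 7,8.65] 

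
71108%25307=20494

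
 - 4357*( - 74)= 322418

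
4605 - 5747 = - 1142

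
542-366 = 176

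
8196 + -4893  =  3303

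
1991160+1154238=3145398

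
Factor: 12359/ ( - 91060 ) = -2^( - 2 ) * 5^ ( - 1 )*17^1 * 29^( - 1 )*157^(- 1 )*727^1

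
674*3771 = 2541654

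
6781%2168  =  277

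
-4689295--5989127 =1299832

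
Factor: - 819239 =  - 819239^1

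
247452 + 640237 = 887689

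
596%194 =14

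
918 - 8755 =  - 7837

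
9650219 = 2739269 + 6910950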